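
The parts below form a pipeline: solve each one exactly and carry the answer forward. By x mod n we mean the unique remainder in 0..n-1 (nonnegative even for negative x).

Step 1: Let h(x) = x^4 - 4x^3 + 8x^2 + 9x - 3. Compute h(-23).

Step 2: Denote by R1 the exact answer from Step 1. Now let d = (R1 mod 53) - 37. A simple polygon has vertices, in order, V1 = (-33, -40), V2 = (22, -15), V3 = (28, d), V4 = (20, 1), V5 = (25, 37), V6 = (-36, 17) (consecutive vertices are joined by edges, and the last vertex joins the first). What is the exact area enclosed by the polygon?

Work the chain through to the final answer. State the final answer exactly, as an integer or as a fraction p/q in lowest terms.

3120

Step 1: 1*(-23)^4 - 4*(-23)^3 + 8*(-23)^2 + 9*(-23)^1 - 3 = (279841) + (48668) + (4232) + (-207) + (-3) = 332531; answer 332531
Step 2: R1 = 332531; d = -28; cross terms: (-33*-15 - 22*-40)=1375, (22*-28 - 28*-15)=-196, (28*1 - 20*-28)=588, (20*37 - 25*1)=715, (25*17 - -36*37)=1757, (-36*-40 - -33*17)=2001; twice the area = |6240| = 6240; area = 3120; answer 3120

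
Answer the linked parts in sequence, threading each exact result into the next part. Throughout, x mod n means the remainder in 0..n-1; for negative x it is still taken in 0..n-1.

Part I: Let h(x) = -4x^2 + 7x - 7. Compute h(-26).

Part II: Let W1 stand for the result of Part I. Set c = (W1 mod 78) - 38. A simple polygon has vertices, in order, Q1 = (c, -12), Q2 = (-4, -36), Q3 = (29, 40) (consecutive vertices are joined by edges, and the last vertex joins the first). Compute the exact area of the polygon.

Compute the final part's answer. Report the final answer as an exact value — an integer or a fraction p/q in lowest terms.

Part I: -4*(-26)^2 + 7*(-26)^1 - 7 = (-2704) + (-182) + (-7) = -2893; answer -2893
Part II: W1 = -2893; c = 33; cross terms: (33*-36 - -4*-12)=-1236, (-4*40 - 29*-36)=884, (29*-12 - 33*40)=-1668; twice the area = |-2020| = 2020; area = 1010; answer 1010

1010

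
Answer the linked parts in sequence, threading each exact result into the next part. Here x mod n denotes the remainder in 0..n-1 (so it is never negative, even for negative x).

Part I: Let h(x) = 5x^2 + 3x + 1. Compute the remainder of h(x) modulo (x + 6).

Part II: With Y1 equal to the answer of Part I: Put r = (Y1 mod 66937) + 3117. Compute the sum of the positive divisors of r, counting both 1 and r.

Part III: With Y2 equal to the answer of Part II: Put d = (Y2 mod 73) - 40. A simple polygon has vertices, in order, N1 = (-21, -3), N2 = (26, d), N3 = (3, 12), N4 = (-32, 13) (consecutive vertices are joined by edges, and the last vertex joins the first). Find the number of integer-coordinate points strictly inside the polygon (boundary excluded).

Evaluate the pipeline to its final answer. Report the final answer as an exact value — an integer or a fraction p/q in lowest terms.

Part I: remainder = value at the root: 5*(-6)^2 + 3*(-6)^1 + 1 = (180) + (-18) + (1) = 163; answer 163
Part II: Y1 = 163; r = 3280; 3280 = 2^4 * 5 * 41; sigma = (1 + 2 + 4 + 8 + 16) * (1 + 5) * (1 + 41) = 31 * 6 * 42 = 7812; answer 7812
Part III: Y2 = 7812; d = -39; cross terms: (-21*-39 - 26*-3)=897, (26*12 - 3*-39)=429, (3*13 - -32*12)=423, (-32*-3 - -21*13)=369; twice the area = |2118| = 2118; area = 1059; boundary points = 1 + 1 + 1 + 1 = 4; strictly interior points = area - boundary/2 + 1 = 1058; answer 1058

1058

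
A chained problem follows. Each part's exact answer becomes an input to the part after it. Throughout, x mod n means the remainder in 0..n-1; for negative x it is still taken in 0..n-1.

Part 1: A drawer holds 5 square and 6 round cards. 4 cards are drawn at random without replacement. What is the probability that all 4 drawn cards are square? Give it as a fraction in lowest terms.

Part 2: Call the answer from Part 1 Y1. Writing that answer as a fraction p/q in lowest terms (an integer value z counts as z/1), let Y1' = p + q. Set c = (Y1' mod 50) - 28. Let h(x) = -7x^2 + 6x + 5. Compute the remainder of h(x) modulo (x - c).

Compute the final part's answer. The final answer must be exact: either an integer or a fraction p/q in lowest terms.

-908

Part 1: total draws C(11,4) = 330; favorable C(5,4) = 5; P = 1/66; answer 1/66
Part 2: Y1 = 1/66; threaded value p + q = 67; c = -11; remainder = value at the root: -7*(-11)^2 + 6*(-11)^1 + 5 = (-847) + (-66) + (5) = -908; answer -908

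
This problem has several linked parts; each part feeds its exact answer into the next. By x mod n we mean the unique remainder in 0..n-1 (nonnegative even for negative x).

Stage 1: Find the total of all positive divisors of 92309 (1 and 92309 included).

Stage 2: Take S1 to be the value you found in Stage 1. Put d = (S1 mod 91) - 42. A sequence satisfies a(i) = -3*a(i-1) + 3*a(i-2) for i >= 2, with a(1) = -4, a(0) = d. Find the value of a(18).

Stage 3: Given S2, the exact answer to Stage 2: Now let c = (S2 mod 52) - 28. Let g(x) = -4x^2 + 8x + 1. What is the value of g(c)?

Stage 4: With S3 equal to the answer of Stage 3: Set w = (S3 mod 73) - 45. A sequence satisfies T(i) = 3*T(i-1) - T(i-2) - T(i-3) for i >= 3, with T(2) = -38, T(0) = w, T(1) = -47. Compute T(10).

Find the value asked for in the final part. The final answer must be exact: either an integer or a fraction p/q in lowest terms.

-14846

Stage 1: 92309 = 7 * 13187; sigma = (1 + 7) * (1 + 13187) = 8 * 13188 = 105504; answer 105504
Stage 2: S1 = 105504; d = -7; a(2) = -3*(-4) + 3*(-7) = -9; iterating: a(2)=-9, a(3)=15, a(4)=-72, a(5)=261, a(6)=-999, a(7)=3780, a(8)=-14337, a(9)=54351, a(10)=-206064, a(11)=781245, a(12)=-2961927, a(13)=11229516, a(14)=-42574329, a(15)=161411535, a(16)=-611957592, a(17)=2320107381, a(18)=-8796194919; answer -8796194919
Stage 3: S2 = -8796194919; c = -7; -4*(-7)^2 + 8*(-7)^1 + 1 = (-196) + (-56) + (1) = -251; answer -251
Stage 4: S3 = -251; w = -4; T(3) = 3*(-38) - 1*(-47) - 1*(-4) = -63; iterating: T(3)=-63, T(4)=-104, T(5)=-211, T(6)=-466, T(7)=-1083, T(8)=-2572, T(9)=-6167, T(10)=-14846; answer -14846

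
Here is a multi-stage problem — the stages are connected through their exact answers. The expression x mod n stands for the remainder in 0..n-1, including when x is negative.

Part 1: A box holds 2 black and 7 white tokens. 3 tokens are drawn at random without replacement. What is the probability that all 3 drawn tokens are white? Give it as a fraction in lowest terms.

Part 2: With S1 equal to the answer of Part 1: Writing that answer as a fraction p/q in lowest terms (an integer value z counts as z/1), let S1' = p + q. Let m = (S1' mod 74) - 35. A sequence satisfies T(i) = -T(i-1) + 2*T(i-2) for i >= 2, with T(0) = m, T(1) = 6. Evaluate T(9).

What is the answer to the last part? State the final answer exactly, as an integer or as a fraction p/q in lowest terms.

Part 1: total draws C(9,3) = 84; favorable C(7,3) = 35; P = 5/12; answer 5/12
Part 2: S1 = 5/12; threaded value p + q = 17; m = -18; T(2) = -1*(6) + 2*(-18) = -42; iterating: T(2)=-42, T(3)=54, T(4)=-138, T(5)=246, T(6)=-522, T(7)=1014, T(8)=-2058, T(9)=4086; answer 4086

4086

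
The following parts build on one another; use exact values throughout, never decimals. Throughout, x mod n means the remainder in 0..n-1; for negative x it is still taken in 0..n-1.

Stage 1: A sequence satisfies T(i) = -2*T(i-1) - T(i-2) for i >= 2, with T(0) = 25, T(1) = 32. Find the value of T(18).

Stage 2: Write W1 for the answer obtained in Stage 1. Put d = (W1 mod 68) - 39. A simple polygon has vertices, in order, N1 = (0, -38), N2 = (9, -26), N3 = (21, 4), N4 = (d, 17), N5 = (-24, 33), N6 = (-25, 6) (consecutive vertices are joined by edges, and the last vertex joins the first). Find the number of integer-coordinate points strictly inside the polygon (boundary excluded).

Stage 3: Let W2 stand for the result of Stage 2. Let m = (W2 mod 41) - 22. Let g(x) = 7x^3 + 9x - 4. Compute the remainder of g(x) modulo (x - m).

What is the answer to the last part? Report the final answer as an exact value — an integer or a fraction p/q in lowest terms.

Stage 1: T(2) = -2*(32) - 1*(25) = -89; iterating: T(2)=-89, T(3)=146, T(4)=-203, T(5)=260, T(6)=-317, T(7)=374, T(8)=-431, T(9)=488, T(10)=-545, T(11)=602, T(12)=-659, T(13)=716, T(14)=-773, T(15)=830, T(16)=-887, T(17)=944, T(18)=-1001; answer -1001
Stage 2: W1 = -1001; d = -20; cross terms: (0*-26 - 9*-38)=342, (9*4 - 21*-26)=582, (21*17 - -20*4)=437, (-20*33 - -24*17)=-252, (-24*6 - -25*33)=681, (-25*-38 - 0*6)=950; twice the area = |2740| = 2740; area = 1370; boundary points = 3 + 6 + 1 + 4 + 1 + 1 = 16; strictly interior points = area - boundary/2 + 1 = 1363; answer 1363
Stage 3: W2 = 1363; m = -12; remainder = value at the root: 7*(-12)^3 + 9*(-12)^1 - 4 = (-12096) + (-108) + (-4) = -12208; answer -12208

-12208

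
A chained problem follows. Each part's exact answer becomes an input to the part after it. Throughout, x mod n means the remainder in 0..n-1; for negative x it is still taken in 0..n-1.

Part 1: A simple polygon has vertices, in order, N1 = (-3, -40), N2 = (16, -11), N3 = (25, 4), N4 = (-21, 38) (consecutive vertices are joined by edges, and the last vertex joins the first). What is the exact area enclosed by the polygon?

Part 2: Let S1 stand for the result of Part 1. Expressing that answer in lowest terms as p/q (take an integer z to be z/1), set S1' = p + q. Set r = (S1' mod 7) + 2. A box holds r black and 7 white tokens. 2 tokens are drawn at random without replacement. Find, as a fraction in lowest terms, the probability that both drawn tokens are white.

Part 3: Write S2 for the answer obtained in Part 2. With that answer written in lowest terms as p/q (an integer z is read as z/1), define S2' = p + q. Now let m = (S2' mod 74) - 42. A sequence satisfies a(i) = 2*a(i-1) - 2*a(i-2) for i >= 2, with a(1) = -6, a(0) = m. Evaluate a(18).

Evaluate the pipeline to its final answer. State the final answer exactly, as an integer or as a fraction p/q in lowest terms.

Part 1: cross terms: (-3*-11 - 16*-40)=673, (16*4 - 25*-11)=339, (25*38 - -21*4)=1034, (-21*-40 - -3*38)=954; twice the area = |3000| = 3000; area = 1500; answer 1500
Part 2: S1 = 1500; threaded value p + q = 1501; r = 5; total draws C(12,2) = 66; favorable C(7,2) = 21; P = 7/22; answer 7/22
Part 3: S2 = 7/22; threaded value p + q = 29; m = -13; a(2) = 2*(-6) - 2*(-13) = 14; iterating: a(2)=14, a(3)=40, a(4)=52, a(5)=24, a(6)=-56, a(7)=-160, a(8)=-208, a(9)=-96, a(10)=224, a(11)=640, a(12)=832, a(13)=384, a(14)=-896, a(15)=-2560, a(16)=-3328, a(17)=-1536, a(18)=3584; answer 3584

3584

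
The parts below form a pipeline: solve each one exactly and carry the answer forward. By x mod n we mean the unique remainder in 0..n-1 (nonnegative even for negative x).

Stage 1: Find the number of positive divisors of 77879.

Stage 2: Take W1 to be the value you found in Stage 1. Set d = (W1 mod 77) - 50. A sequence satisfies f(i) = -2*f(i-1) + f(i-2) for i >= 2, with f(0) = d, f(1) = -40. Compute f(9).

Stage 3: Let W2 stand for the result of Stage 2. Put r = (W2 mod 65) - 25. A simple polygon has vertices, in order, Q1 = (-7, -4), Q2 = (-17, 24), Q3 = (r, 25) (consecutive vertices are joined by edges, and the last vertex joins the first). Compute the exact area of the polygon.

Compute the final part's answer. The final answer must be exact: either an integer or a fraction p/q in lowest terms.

Stage 1: 77879 = 47 * 1657; number of divisors = (1+1) * (1+1) = 4; answer 4
Stage 2: W1 = 4; d = -46; f(2) = -2*(-40) + 1*(-46) = 34; iterating: f(2)=34, f(3)=-108, f(4)=250, f(5)=-608, f(6)=1466, f(7)=-3540, f(8)=8546, f(9)=-20632; answer -20632
Stage 3: W2 = -20632; r = 13; cross terms: (-7*24 - -17*-4)=-236, (-17*25 - 13*24)=-737, (13*-4 - -7*25)=123; twice the area = |-850| = 850; area = 425; answer 425

425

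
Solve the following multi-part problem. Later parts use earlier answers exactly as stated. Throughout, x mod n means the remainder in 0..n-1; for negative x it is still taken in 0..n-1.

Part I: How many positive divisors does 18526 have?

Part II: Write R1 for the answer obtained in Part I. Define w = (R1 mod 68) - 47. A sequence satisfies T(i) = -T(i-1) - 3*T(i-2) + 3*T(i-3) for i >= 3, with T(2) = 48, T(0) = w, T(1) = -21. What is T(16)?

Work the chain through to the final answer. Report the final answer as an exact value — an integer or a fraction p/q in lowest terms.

Part I: 18526 = 2 * 59 * 157; number of divisors = (1+1) * (1+1) * (1+1) = 8; answer 8
Part II: R1 = 8; w = -39; T(3) = -1*(48) - 3*(-21) + 3*(-39) = -102; iterating: T(3)=-102, T(4)=-105, T(5)=555, T(6)=-546, T(7)=-1434, T(8)=4737, T(9)=-2073, T(10)=-16440, T(11)=36870, T(12)=6231, T(13)=-166161, T(14)=258078, T(15)=259098, T(16)=-1531815; answer -1531815

-1531815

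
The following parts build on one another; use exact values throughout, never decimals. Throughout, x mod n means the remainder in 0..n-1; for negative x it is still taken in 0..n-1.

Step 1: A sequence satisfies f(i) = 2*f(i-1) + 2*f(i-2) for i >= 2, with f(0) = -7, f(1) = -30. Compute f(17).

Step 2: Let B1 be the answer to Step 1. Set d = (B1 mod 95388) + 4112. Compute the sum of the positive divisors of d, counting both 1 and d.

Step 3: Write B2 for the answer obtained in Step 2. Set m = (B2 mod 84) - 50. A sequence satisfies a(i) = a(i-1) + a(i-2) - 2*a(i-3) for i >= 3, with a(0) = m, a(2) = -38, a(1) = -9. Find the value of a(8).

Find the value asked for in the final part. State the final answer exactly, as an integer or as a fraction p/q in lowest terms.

94

Step 1: f(2) = 2*(-30) + 2*(-7) = -74; iterating: f(2)=-74, f(3)=-208, f(4)=-564, f(5)=-1544, f(6)=-4216, f(7)=-11520, f(8)=-31472, f(9)=-85984, f(10)=-234912, f(11)=-641792, f(12)=-1753408, f(13)=-4790400, f(14)=-13087616, f(15)=-35756032, f(16)=-97687296, f(17)=-266886656; answer -266886656
Step 2: B1 = -266886656; d = 13080; 13080 = 2^3 * 3 * 5 * 109; sigma = (1 + 2 + 4 + 8) * (1 + 3) * (1 + 5) * (1 + 109) = 15 * 4 * 6 * 110 = 39600; answer 39600
Step 3: B2 = 39600; m = -14; a(3) = 1*(-38) + 1*(-9) - 2*(-14) = -19; iterating: a(3)=-19, a(4)=-39, a(5)=18, a(6)=17, a(7)=113, a(8)=94; answer 94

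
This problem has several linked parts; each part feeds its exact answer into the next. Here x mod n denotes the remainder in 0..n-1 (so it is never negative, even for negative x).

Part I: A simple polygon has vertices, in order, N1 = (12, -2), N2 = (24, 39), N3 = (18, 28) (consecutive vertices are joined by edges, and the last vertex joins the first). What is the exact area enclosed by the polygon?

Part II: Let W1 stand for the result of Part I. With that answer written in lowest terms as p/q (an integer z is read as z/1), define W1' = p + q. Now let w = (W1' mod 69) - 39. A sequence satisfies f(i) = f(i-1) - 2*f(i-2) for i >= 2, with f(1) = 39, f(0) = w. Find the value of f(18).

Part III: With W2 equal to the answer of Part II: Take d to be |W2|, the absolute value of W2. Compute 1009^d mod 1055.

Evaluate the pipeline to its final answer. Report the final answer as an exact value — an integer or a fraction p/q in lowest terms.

Part I: cross terms: (12*39 - 24*-2)=516, (24*28 - 18*39)=-30, (18*-2 - 12*28)=-372; twice the area = |114| = 114; area = 57; answer 57
Part II: W1 = 57; threaded value p + q = 58; w = 19; f(2) = 1*(39) - 2*(19) = 1; iterating: f(2)=1, f(3)=-77, f(4)=-79, f(5)=75, f(6)=233, f(7)=83, f(8)=-383, f(9)=-549, f(10)=217, f(11)=1315, f(12)=881, f(13)=-1749, f(14)=-3511, f(15)=-13, f(16)=7009, f(17)=7035, f(18)=-6983; answer -6983
Part III: W2 = -6983; d = 6983; squarings mod 1055: 1009^1=1009, 1009^2=6, 1009^4=36, 1009^8=241, 1009^16=56, 1009^32=1026, 1009^64=841, 1009^128=431, 1009^256=81, 1009^512=231, 1009^1024=611, 1009^2048=906, 1009^4096=46; 1009^6983 = 1009^1 * 1009^2 * 1009^4 * 1009^64 * 1009^256 * 1009^512 * 1009^2048 * 1009^4096 = 149 (mod 1055); answer 149

149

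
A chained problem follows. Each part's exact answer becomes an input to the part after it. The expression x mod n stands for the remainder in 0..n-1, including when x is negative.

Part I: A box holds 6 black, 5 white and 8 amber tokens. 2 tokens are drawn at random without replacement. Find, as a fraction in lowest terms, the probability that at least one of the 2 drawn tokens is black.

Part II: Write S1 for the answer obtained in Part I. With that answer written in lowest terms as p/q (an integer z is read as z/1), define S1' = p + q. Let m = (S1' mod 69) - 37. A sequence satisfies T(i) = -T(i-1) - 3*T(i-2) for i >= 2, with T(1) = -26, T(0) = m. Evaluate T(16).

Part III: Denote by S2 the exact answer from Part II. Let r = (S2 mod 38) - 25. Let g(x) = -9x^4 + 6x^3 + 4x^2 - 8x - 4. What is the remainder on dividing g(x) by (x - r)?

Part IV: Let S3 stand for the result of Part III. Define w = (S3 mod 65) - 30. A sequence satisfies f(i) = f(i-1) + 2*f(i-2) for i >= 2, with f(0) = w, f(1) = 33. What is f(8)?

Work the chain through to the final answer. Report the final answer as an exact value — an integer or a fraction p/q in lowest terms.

Part I: total draws C(19,2) = 171; complement C(13,2) = 78; favorable 171 - 78 = 93; P = 31/57; answer 31/57
Part II: S1 = 31/57; threaded value p + q = 88; m = -18; T(2) = -1*(-26) - 3*(-18) = 80; iterating: T(2)=80, T(3)=-2, T(4)=-238, T(5)=244, T(6)=470, T(7)=-1202, T(8)=-208, T(9)=3814, T(10)=-3190, T(11)=-8252, T(12)=17822, T(13)=6934, T(14)=-60400, T(15)=39598, T(16)=141602; answer 141602
Part III: S2 = 141602; r = -11; remainder = value at the root: -9*(-11)^4 + 6*(-11)^3 + 4*(-11)^2 - 8*(-11)^1 - 4 = (-131769) + (-7986) + (484) + (88) + (-4) = -139187; answer -139187
Part IV: S3 = -139187; w = 13; f(2) = 1*(33) + 2*(13) = 59; iterating: f(2)=59, f(3)=125, f(4)=243, f(5)=493, f(6)=979, f(7)=1965, f(8)=3923; answer 3923

3923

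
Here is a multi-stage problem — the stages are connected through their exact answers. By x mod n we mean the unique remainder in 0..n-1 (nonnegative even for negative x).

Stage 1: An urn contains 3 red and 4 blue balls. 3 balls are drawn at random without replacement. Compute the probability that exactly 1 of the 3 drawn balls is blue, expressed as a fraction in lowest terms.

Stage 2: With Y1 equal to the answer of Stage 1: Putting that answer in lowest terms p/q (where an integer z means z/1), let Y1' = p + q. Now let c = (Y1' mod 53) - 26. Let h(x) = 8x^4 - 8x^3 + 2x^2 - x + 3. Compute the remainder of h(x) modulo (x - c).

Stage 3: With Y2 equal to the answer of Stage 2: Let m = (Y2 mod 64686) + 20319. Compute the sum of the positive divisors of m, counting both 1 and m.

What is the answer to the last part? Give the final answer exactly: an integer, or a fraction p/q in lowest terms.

109120

Stage 1: total draws C(7,3) = 35; favorable C(4,1)*C(3,2) = 12; P = 12/35; answer 12/35
Stage 2: Y1 = 12/35; threaded value p + q = 47; c = 21; remainder = value at the root: 8*(21)^4 - 8*(21)^3 + 2*(21)^2 - 1*(21)^1 + 3 = (1555848) + (-74088) + (882) + (-21) + (3) = 1482624; answer 1482624
Stage 3: Y2 = 1482624; m = 79851; 79851 = 3 * 43 * 619; sigma = (1 + 3) * (1 + 43) * (1 + 619) = 4 * 44 * 620 = 109120; answer 109120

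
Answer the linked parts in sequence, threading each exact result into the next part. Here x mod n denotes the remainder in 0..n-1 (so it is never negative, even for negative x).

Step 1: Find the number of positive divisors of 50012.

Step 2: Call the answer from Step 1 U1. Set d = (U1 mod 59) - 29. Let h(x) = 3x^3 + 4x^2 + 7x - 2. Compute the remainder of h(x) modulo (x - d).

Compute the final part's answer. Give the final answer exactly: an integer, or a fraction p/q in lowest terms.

Step 1: 50012 = 2^2 * 12503; number of divisors = (2+1) * (1+1) = 6; answer 6
Step 2: U1 = 6; d = -23; remainder = value at the root: 3*(-23)^3 + 4*(-23)^2 + 7*(-23)^1 - 2 = (-36501) + (2116) + (-161) + (-2) = -34548; answer -34548

-34548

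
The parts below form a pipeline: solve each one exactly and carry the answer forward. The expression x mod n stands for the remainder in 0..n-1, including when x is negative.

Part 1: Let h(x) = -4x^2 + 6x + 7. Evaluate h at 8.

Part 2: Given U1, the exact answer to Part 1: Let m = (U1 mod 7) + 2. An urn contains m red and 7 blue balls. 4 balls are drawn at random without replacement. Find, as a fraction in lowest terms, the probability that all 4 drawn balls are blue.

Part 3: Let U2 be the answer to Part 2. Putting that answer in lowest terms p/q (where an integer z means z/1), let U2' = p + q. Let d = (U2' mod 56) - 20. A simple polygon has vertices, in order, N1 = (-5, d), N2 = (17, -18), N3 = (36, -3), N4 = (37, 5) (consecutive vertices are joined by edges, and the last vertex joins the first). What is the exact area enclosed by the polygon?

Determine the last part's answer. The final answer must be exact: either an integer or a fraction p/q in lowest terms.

943/2

Part 1: -4*(8)^2 + 6*(8)^1 + 7 = (-256) + (48) + (7) = -201; answer -201
Part 2: U1 = -201; m = 4; total draws C(11,4) = 330; favorable C(7,4) = 35; P = 7/66; answer 7/66
Part 3: U2 = 7/66; threaded value p + q = 73; d = -3; cross terms: (-5*-18 - 17*-3)=141, (17*-3 - 36*-18)=597, (36*5 - 37*-3)=291, (37*-3 - -5*5)=-86; twice the area = |943| = 943; area = 943/2; answer 943/2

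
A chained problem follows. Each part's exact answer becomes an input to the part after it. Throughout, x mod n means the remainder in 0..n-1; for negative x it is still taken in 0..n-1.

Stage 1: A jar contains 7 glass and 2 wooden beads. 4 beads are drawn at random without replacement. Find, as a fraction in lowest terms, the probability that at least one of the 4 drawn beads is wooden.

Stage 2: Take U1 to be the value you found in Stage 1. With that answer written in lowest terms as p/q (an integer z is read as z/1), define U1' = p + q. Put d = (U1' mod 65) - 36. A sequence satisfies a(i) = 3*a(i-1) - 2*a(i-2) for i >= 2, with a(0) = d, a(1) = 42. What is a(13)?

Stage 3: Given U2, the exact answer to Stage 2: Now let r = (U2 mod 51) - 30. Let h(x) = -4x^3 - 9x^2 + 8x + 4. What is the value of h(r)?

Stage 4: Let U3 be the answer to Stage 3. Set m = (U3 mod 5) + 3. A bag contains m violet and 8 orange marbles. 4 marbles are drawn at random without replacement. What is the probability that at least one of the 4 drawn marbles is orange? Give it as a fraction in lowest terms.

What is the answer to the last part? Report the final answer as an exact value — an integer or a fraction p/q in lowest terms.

Stage 1: total draws C(9,4) = 126; complement C(7,4) = 35; favorable 126 - 35 = 91; P = 13/18; answer 13/18
Stage 2: U1 = 13/18; threaded value p + q = 31; d = -5; a(2) = 3*(42) - 2*(-5) = 136; iterating: a(2)=136, a(3)=324, a(4)=700, a(5)=1452, a(6)=2956, a(7)=5964, a(8)=11980, a(9)=24012, a(10)=48076, a(11)=96204, a(12)=192460, a(13)=384972; answer 384972
Stage 3: U2 = 384972; r = -6; -4*(-6)^3 - 9*(-6)^2 + 8*(-6)^1 + 4 = (864) + (-324) + (-48) + (4) = 496; answer 496
Stage 4: U3 = 496; m = 4; total draws C(12,4) = 495; complement C(4,4) = 1; favorable 495 - 1 = 494; P = 494/495; answer 494/495

494/495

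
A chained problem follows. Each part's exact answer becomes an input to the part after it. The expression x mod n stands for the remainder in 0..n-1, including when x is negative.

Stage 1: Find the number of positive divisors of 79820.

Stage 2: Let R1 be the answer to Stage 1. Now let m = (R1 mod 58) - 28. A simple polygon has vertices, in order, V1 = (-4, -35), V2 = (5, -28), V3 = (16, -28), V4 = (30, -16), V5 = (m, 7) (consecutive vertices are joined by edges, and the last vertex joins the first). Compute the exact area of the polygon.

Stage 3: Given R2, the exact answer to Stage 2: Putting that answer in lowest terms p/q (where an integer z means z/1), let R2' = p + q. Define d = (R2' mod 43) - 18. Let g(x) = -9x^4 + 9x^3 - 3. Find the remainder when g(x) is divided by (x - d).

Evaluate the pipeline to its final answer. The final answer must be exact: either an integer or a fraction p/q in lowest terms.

Stage 1: 79820 = 2^2 * 5 * 13 * 307; number of divisors = (2+1) * (1+1) * (1+1) * (1+1) = 24; answer 24
Stage 2: R1 = 24; m = -4; cross terms: (-4*-28 - 5*-35)=287, (5*-28 - 16*-28)=308, (16*-16 - 30*-28)=584, (30*7 - -4*-16)=146, (-4*-35 - -4*7)=168; twice the area = |1493| = 1493; area = 1493/2; answer 1493/2
Stage 3: R2 = 1493/2; threaded value p + q = 1495; d = 15; remainder = value at the root: -9*(15)^4 + 9*(15)^3 - 3 = (-455625) + (30375) + (-3) = -425253; answer -425253

-425253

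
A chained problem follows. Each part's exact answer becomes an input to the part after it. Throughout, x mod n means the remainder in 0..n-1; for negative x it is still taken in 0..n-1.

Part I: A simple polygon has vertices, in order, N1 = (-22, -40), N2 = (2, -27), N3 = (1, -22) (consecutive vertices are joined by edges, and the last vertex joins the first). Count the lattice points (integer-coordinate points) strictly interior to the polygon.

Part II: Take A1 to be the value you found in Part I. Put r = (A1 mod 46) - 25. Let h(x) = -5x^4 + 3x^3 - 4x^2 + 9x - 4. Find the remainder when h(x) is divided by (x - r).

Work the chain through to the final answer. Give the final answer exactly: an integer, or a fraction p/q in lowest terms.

Part I: cross terms: (-22*-27 - 2*-40)=674, (2*-22 - 1*-27)=-17, (1*-40 - -22*-22)=-524; twice the area = |133| = 133; area = 133/2; boundary points = 1 + 1 + 1 = 3; strictly interior points = area - boundary/2 + 1 = 66; answer 66
Part II: A1 = 66; r = -5; remainder = value at the root: -5*(-5)^4 + 3*(-5)^3 - 4*(-5)^2 + 9*(-5)^1 - 4 = (-3125) + (-375) + (-100) + (-45) + (-4) = -3649; answer -3649

-3649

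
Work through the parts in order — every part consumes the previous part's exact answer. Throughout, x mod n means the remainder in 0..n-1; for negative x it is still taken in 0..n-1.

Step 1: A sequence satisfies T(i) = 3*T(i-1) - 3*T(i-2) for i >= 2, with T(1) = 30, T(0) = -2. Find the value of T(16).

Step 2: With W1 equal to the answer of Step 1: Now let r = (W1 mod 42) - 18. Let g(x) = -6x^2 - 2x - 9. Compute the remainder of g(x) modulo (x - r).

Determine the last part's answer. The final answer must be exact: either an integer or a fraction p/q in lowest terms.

Step 1: T(2) = 3*(30) - 3*(-2) = 96; iterating: T(2)=96, T(3)=198, T(4)=306, T(5)=324, T(6)=54, T(7)=-810, T(8)=-2592, T(9)=-5346, T(10)=-8262, T(11)=-8748, T(12)=-1458, T(13)=21870, T(14)=69984, T(15)=144342, T(16)=223074; answer 223074
Step 2: W1 = 223074; r = -6; remainder = value at the root: -6*(-6)^2 - 2*(-6)^1 - 9 = (-216) + (12) + (-9) = -213; answer -213

-213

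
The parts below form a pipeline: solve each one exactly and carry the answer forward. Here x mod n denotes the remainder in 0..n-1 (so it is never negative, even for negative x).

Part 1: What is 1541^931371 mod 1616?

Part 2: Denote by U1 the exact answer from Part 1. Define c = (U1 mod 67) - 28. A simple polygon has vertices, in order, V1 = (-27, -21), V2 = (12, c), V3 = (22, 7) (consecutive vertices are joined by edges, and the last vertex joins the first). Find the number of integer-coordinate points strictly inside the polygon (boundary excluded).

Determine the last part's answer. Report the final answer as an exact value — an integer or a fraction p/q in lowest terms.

Part 1: squarings mod 1616: 1541^1=1541, 1541^2=777, 1541^4=961, 1541^8=785, 1541^16=529, 1541^32=273, 1541^64=193, 1541^128=81, 1541^256=97, 1541^512=1329, 1541^1024=1569, 1541^2048=593, 1541^4096=977, 1541^8192=1089, 1541^16384=1393, 1541^32768=1249, 1541^65536=561, 1541^131072=1217, 1541^262144=833, 1541^524288=625; 1541^931371 = 1541^1 * 1541^2 * 1541^8 * 1541^32 * 1541^512 * 1541^1024 * 1541^4096 * 1541^8192 * 1541^131072 * 1541^262144 * 1541^524288 = 781 (mod 1616); answer 781
Part 2: U1 = 781; c = 16; cross terms: (-27*16 - 12*-21)=-180, (12*7 - 22*16)=-268, (22*-21 - -27*7)=-273; twice the area = |-721| = 721; area = 721/2; boundary points = 1 + 1 + 7 = 9; strictly interior points = area - boundary/2 + 1 = 357; answer 357

357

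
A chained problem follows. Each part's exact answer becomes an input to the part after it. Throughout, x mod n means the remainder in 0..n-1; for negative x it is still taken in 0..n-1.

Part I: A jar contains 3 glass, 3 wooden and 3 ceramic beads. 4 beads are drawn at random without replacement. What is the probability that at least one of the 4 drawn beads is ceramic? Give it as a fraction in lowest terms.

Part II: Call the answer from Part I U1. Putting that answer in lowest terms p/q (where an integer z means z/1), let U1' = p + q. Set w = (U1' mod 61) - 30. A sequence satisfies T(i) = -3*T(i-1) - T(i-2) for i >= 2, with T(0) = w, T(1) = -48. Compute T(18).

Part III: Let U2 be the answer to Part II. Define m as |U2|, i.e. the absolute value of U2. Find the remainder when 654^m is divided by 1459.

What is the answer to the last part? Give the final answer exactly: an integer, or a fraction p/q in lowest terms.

1353

Part I: total draws C(9,4) = 126; complement C(6,4) = 15; favorable 126 - 15 = 111; P = 37/42; answer 37/42
Part II: U1 = 37/42; threaded value p + q = 79; w = -12; T(2) = -3*(-48) - 1*(-12) = 156; iterating: T(2)=156, T(3)=-420, T(4)=1104, T(5)=-2892, T(6)=7572, T(7)=-19824, T(8)=51900, T(9)=-135876, T(10)=355728, T(11)=-931308, T(12)=2438196, T(13)=-6383280, T(14)=16711644, T(15)=-43751652, T(16)=114543312, T(17)=-299878284, T(18)=785091540; answer 785091540
Part III: U2 = 785091540; m = 785091540; squarings mod 1459: 654^1=654, 654^2=229, 654^4=1376, 654^8=1053, 654^16=1428, 654^32=961, 654^64=1433, 654^128=676, 654^256=309, 654^512=646, 654^1024=42, 654^2048=305, 654^4096=1108, 654^8192=645, 654^16384=210, 654^32768=330, 654^65536=934, 654^131072=1333, 654^262144=1286, 654^524288=749, 654^1048576=745, 654^2097152=605, 654^4194304=1275, 654^8388608=299, 654^16777216=402, 654^33554432=1114, 654^67108864=846, 654^134217728=806, 654^268435456=381, 654^536870912=720; 654^785091540 = 654^4 * 654^16 * 654^64 * 654^128 * 654^256 * 654^512 * 654^2048 * 654^32768 * 654^65536 * 654^131072 * 654^524288 * 654^4194304 * 654^8388608 * 654^33554432 * 654^67108864 * 654^134217728 * 654^536870912 = 1353 (mod 1459); answer 1353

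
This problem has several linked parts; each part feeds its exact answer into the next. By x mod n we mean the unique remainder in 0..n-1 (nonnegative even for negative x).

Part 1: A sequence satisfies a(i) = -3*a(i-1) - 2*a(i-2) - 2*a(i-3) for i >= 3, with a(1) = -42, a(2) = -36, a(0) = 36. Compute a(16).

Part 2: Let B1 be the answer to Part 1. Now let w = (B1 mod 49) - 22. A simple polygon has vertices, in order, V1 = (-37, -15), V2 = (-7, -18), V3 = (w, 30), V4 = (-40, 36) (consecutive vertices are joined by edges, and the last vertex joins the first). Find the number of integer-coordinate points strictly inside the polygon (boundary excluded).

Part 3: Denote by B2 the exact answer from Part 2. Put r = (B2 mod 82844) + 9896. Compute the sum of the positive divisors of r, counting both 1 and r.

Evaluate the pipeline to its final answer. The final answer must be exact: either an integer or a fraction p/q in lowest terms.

Part 1: a(3) = -3*(-36) - 2*(-42) - 2*(36) = 120; iterating: a(3)=120, a(4)=-204, a(5)=444, a(6)=-1164, a(7)=3012, a(8)=-7596, a(9)=19092, a(10)=-48108, a(11)=121332, a(12)=-305964, a(13)=771444, a(14)=-1945068, a(15)=4904244, a(16)=-12365484; answer -12365484
Part 2: B1 = -12365484; w = -13; cross terms: (-37*-18 - -7*-15)=561, (-7*30 - -13*-18)=-444, (-13*36 - -40*30)=732, (-40*-15 - -37*36)=1932; twice the area = |2781| = 2781; area = 2781/2; boundary points = 3 + 6 + 3 + 3 = 15; strictly interior points = area - boundary/2 + 1 = 1384; answer 1384
Part 3: B2 = 1384; r = 11280; 11280 = 2^4 * 3 * 5 * 47; sigma = (1 + 2 + 4 + 8 + 16) * (1 + 3) * (1 + 5) * (1 + 47) = 31 * 4 * 6 * 48 = 35712; answer 35712

35712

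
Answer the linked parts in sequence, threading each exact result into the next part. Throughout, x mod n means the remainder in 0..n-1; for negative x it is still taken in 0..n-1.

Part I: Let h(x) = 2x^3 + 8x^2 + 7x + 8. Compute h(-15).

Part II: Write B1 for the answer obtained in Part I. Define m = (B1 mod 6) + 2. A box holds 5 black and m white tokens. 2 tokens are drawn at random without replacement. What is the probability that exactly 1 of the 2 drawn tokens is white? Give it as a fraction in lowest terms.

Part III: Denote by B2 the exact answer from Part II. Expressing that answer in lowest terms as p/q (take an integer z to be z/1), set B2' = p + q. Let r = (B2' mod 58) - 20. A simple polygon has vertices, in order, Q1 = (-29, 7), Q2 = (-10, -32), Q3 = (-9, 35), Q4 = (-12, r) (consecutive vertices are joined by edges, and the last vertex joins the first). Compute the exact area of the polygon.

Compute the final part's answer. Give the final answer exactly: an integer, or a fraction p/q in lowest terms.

Part I: 2*(-15)^3 + 8*(-15)^2 + 7*(-15)^1 + 8 = (-6750) + (1800) + (-105) + (8) = -5047; answer -5047
Part II: B1 = -5047; m = 7; total draws C(12,2) = 66; favorable C(7,1)*C(5,1) = 35; P = 35/66; answer 35/66
Part III: B2 = 35/66; threaded value p + q = 101; r = 23; cross terms: (-29*-32 - -10*7)=998, (-10*35 - -9*-32)=-638, (-9*23 - -12*35)=213, (-12*7 - -29*23)=583; twice the area = |1156| = 1156; area = 578; answer 578

578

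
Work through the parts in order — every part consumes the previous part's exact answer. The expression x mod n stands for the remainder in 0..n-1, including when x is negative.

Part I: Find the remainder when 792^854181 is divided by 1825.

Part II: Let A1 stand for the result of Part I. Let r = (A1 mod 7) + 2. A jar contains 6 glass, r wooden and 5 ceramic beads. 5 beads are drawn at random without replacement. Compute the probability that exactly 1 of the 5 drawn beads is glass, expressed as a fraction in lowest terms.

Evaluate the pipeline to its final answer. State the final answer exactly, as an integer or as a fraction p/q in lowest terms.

Part I: squarings mod 1825: 792^1=792, 792^2=1289, 792^4=771, 792^8=1316, 792^16=1756, 792^32=1111, 792^64=621, 792^128=566, 792^256=981, 792^512=586, 792^1024=296, 792^2048=16, 792^4096=256, 792^8192=1661, 792^16384=1346, 792^32768=1316, 792^65536=1756, 792^131072=1111, 792^262144=621, 792^524288=566; 792^854181 = 792^1 * 792^4 * 792^32 * 792^128 * 792^2048 * 792^65536 * 792^262144 * 792^524288 = 1117 (mod 1825); answer 1117
Part II: A1 = 1117; r = 6; total draws C(17,5) = 6188; favorable C(6,1)*C(11,4) = 1980; P = 495/1547; answer 495/1547

495/1547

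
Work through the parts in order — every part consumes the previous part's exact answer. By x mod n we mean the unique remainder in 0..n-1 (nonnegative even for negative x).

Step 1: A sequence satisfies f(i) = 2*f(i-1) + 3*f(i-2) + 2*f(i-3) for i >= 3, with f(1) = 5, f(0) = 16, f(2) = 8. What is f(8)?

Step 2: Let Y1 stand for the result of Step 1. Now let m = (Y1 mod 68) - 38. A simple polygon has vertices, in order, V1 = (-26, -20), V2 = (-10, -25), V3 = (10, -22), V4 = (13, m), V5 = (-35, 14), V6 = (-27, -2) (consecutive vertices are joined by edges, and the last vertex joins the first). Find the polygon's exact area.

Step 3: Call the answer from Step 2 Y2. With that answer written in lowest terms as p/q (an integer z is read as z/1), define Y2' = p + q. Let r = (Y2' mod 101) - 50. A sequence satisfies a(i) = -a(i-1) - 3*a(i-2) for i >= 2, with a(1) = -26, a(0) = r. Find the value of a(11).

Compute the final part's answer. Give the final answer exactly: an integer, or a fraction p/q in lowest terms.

Step 1: f(3) = 2*(8) + 3*(5) + 2*(16) = 63; iterating: f(3)=63, f(4)=160, f(5)=525, f(6)=1656, f(7)=5207, f(8)=16432; answer 16432
Step 2: Y1 = 16432; m = 6; cross terms: (-26*-25 - -10*-20)=450, (-10*-22 - 10*-25)=470, (10*6 - 13*-22)=346, (13*14 - -35*6)=392, (-35*-2 - -27*14)=448, (-27*-20 - -26*-2)=488; twice the area = |2594| = 2594; area = 1297; answer 1297
Step 3: Y2 = 1297; threaded value p + q = 1298; r = 36; a(2) = -1*(-26) - 3*(36) = -82; iterating: a(2)=-82, a(3)=160, a(4)=86, a(5)=-566, a(6)=308, a(7)=1390, a(8)=-2314, a(9)=-1856, a(10)=8798, a(11)=-3230; answer -3230

-3230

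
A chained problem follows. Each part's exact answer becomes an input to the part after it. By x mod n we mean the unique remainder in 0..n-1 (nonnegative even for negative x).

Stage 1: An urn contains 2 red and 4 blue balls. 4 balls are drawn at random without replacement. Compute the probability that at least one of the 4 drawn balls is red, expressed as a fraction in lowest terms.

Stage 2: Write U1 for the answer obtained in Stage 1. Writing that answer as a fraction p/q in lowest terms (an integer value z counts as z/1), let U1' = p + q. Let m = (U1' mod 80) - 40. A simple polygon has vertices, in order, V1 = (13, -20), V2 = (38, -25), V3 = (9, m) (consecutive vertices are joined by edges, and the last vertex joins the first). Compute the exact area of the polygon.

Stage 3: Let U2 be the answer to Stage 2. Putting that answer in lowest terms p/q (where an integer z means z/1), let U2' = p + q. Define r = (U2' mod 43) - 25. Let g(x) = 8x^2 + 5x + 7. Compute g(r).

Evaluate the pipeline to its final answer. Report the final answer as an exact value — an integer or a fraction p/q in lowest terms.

857

Stage 1: total draws C(6,4) = 15; complement C(4,4) = 1; favorable 15 - 1 = 14; P = 14/15; answer 14/15
Stage 2: U1 = 14/15; threaded value p + q = 29; m = -11; cross terms: (13*-25 - 38*-20)=435, (38*-11 - 9*-25)=-193, (9*-20 - 13*-11)=-37; twice the area = |205| = 205; area = 205/2; answer 205/2
Stage 3: U2 = 205/2; threaded value p + q = 207; r = 10; 8*(10)^2 + 5*(10)^1 + 7 = (800) + (50) + (7) = 857; answer 857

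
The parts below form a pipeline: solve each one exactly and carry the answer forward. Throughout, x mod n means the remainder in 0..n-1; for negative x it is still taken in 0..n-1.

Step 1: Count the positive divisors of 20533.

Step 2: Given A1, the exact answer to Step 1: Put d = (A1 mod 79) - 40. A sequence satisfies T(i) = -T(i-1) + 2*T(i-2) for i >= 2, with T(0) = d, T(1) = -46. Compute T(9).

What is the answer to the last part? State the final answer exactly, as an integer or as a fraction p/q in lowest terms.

-1406

Step 1: 20533 is prime, so its only divisors are 1 and 20533; count = 2; answer 2
Step 2: A1 = 2; d = -38; T(2) = -1*(-46) + 2*(-38) = -30; iterating: T(2)=-30, T(3)=-62, T(4)=2, T(5)=-126, T(6)=130, T(7)=-382, T(8)=642, T(9)=-1406; answer -1406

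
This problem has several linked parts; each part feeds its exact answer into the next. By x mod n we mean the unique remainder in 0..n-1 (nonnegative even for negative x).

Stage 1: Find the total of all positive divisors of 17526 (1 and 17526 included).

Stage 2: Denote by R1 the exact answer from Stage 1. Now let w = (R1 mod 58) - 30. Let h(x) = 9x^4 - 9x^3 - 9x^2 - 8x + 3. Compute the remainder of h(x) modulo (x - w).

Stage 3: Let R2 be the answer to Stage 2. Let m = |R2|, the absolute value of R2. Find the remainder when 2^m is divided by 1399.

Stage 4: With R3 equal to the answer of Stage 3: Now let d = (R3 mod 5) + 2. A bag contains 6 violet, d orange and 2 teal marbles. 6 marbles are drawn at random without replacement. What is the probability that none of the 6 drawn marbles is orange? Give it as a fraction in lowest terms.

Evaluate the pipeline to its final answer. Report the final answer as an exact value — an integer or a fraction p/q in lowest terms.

Stage 1: 17526 = 2 * 3 * 23 * 127; sigma = (1 + 2) * (1 + 3) * (1 + 23) * (1 + 127) = 3 * 4 * 24 * 128 = 36864; answer 36864
Stage 2: R1 = 36864; w = 4; remainder = value at the root: 9*(4)^4 - 9*(4)^3 - 9*(4)^2 - 8*(4)^1 + 3 = (2304) + (-576) + (-144) + (-32) + (3) = 1555; answer 1555
Stage 3: R2 = 1555; m = 1555; squarings mod 1399: 2^1=2, 2^2=4, 2^4=16, 2^8=256, 2^16=1182, 2^32=922, 2^64=891, 2^128=648, 2^256=204, 2^512=1045, 2^1024=805; 2^1555 = 2^1 * 2^2 * 2^16 * 2^512 * 2^1024 = 535 (mod 1399); answer 535
Stage 4: R3 = 535; d = 2; total draws C(10,6) = 210; favorable C(8,6) = 28; P = 2/15; answer 2/15

2/15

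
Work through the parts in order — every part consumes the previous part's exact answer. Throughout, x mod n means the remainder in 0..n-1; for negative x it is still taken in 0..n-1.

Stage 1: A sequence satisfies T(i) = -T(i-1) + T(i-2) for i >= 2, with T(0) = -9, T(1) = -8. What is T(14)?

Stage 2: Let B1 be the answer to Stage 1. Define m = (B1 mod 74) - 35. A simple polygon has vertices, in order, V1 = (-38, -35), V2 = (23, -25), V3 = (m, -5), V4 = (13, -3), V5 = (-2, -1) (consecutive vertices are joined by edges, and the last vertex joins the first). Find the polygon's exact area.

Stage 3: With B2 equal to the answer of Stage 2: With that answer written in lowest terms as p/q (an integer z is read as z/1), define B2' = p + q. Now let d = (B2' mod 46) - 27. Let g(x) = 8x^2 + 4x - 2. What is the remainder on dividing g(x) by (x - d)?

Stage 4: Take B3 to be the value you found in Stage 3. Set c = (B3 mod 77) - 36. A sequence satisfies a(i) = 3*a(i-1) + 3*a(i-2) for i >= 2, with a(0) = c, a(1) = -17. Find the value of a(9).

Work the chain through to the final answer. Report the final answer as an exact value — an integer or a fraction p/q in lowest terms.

-684207

Stage 1: T(2) = -1*(-8) + 1*(-9) = -1; iterating: T(2)=-1, T(3)=-7, T(4)=6, T(5)=-13, T(6)=19, T(7)=-32, T(8)=51, T(9)=-83, T(10)=134, T(11)=-217, T(12)=351, T(13)=-568, T(14)=919; answer 919
Stage 2: B1 = 919; m = -4; cross terms: (-38*-25 - 23*-35)=1755, (23*-5 - -4*-25)=-215, (-4*-3 - 13*-5)=77, (13*-1 - -2*-3)=-19, (-2*-35 - -38*-1)=32; twice the area = |1630| = 1630; area = 815; answer 815
Stage 3: B2 = 815; threaded value p + q = 816; d = 7; remainder = value at the root: 8*(7)^2 + 4*(7)^1 - 2 = (392) + (28) + (-2) = 418; answer 418
Stage 4: B3 = 418; c = -3; a(2) = 3*(-17) + 3*(-3) = -60; iterating: a(2)=-60, a(3)=-231, a(4)=-873, a(5)=-3312, a(6)=-12555, a(7)=-47601, a(8)=-180468, a(9)=-684207; answer -684207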